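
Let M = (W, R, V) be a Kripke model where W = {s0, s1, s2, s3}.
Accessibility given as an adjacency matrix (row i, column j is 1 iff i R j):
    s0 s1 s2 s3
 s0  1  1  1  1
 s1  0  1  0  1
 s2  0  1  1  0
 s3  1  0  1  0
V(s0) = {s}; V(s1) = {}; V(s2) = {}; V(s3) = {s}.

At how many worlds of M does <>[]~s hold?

Let φ = <>[]~s. Evaluate φ at each world:
  s0 (successors {s0, s1, s2, s3}): φ is true.
  s1 (successors {s1, s3}): φ is false.
  s2 (successors {s1, s2}): φ is true.
  s3 (successors {s0, s2}): φ is true.
For instance, at s1:
  At s1: <>[]~s requires []~s at some successor in {s1, s3}.
    At s1: []~s is false.
    At s3: []~s is false.
  So <>[]~s is false at s1.
Satisfying worlds: {s0, s2, s3}

3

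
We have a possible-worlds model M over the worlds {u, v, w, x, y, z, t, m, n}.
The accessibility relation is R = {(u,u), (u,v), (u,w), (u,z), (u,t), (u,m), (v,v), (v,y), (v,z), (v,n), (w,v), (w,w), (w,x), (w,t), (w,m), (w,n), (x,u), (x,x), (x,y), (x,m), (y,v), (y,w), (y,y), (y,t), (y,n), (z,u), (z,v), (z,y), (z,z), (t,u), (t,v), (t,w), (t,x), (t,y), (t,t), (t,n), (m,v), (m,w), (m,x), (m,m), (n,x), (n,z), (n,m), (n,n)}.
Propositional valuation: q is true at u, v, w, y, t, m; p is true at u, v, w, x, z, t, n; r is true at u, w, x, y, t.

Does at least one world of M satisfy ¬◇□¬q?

Let φ = ¬◇□¬q. Evaluate φ at each world:
  u (successors {u, v, w, z, t, m}): φ is true.
  v (successors {v, y, z, n}): φ is true.
  w (successors {v, w, x, t, m, n}): φ is true.
  x (successors {u, x, y, m}): φ is true.
  y (successors {v, w, y, t, n}): φ is true.
  z (successors {u, v, y, z}): φ is true.
  t (successors {u, v, w, x, y, t, n}): φ is true.
  m (successors {v, w, x, m}): φ is true.
  n (successors {x, z, m, n}): φ is true.
Detail at u (witness):
  At u: ◇□¬q is false, so ¬◇□¬q is true.
    At u: ◇□¬q requires □¬q at some successor in {u, v, w, z, t, m}.
      At u: □¬q is false.
      At v: □¬q is false.
      At w: □¬q is false.
      At z: □¬q is false.
      At t: □¬q is false.
      At m: □¬q is false.
    So ◇□¬q is false at u.

Yes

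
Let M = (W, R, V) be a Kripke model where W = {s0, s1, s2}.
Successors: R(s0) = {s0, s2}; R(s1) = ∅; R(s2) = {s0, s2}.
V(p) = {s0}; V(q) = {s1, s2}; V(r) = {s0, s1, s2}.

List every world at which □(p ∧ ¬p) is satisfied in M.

Let φ = □(p ∧ ¬p). Evaluate φ at each world:
  s0 (successors {s0, s2}): φ is false.
  s1 (successors ∅): φ is true.
  s2 (successors {s0, s2}): φ is false.
For instance, at s2:
  At s2: □(p ∧ ¬p) requires p ∧ ¬p at every successor {s0, s2}.
    p ∧ ¬p fails at s0, so □(p ∧ ¬p) is false at s2.
Satisfying worlds: {s1}

s1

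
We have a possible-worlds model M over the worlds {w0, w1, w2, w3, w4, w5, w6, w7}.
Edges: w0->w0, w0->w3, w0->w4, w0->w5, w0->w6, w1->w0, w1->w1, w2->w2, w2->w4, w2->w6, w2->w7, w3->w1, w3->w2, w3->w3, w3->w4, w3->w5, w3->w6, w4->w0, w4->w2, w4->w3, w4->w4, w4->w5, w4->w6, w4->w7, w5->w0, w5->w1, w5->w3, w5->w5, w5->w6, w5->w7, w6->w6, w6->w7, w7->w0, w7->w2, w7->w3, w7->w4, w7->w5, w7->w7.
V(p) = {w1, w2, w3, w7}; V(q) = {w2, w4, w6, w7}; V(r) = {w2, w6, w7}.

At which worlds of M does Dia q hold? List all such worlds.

w0, w2, w3, w4, w5, w6, w7

Let φ = Dia q. Evaluate φ at each world:
  w0 (successors {w0, w3, w4, w5, w6}): φ is true.
  w1 (successors {w0, w1}): φ is false.
  w2 (successors {w2, w4, w6, w7}): φ is true.
  w3 (successors {w1, w2, w3, w4, w5, w6}): φ is true.
  w4 (successors {w0, w2, w3, w4, w5, w6, w7}): φ is true.
  w5 (successors {w0, w1, w3, w5, w6, w7}): φ is true.
  w6 (successors {w6, w7}): φ is true.
  w7 (successors {w0, w2, w3, w4, w5, w7}): φ is true.
For instance, at w6:
  At w6: Dia q requires q at some successor in {w6, w7}.
    q holds at w6, so Dia q is true at w6.
Satisfying worlds: {w0, w2, w3, w4, w5, w6, w7}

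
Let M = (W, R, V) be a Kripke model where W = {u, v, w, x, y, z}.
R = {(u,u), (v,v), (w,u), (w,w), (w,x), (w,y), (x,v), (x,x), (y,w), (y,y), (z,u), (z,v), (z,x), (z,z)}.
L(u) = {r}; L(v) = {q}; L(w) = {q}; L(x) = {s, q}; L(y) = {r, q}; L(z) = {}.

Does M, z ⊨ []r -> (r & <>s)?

Yes

Recall that []ψ holds at a world iff ψ holds at every accessible world, and <>ψ holds iff ψ holds at some accessible world.
At z: []r is false, r & <>s is false, so []r -> (r & <>s) is true.
  At z: []r requires r at every successor {u, v, x, z}.
    r fails at v, so []r is false at z.
  At z: r is false, <>s is true, so r & <>s is false.
    At z: <>s requires s at some successor in {u, v, x, z}.
      s holds at x, so <>s is true at z.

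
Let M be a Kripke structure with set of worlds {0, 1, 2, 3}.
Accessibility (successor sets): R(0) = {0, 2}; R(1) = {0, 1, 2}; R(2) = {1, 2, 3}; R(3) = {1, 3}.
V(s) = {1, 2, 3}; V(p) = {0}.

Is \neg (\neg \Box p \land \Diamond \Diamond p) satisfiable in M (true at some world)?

No

Let φ = \neg (\neg \Box p \land \Diamond \Diamond p). Evaluate φ at each world:
  0 (successors {0, 2}): φ is false.
  1 (successors {0, 1, 2}): φ is false.
  2 (successors {1, 2, 3}): φ is false.
  3 (successors {1, 3}): φ is false.
For instance, at 1:
  At 1: \neg \Box p \land \Diamond \Diamond p is true, so \neg (\neg \Box p \land \Diamond \Diamond p) is false.
    At 1: \neg \Box p is true, \Diamond \Diamond p is true, so \neg \Box p \land \Diamond \Diamond p is true.
      At 1: \Box p is false, so \neg \Box p is true.
      At 1: \Diamond \Diamond p requires \Diamond p at some successor in {0, 1, 2}.
        \Diamond p holds at 0, so \Diamond \Diamond p is true at 1.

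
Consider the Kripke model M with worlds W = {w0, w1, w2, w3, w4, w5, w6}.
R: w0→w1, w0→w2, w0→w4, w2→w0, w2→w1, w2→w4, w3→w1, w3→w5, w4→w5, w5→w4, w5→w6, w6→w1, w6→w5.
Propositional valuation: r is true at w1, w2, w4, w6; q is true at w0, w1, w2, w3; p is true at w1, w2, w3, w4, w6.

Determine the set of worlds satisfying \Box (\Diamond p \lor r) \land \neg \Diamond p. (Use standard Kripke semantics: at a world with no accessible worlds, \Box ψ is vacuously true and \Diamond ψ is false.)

w1, w4

Let φ = \Box (\Diamond p \lor r) \land \neg \Diamond p. Evaluate φ at each world:
  w0 (successors {w1, w2, w4}): φ is false.
  w1 (successors ∅): φ is true.
  w2 (successors {w0, w1, w4}): φ is false.
  w3 (successors {w1, w5}): φ is false.
  w4 (successors {w5}): φ is true.
  w5 (successors {w4, w6}): φ is false.
  w6 (successors {w1, w5}): φ is false.
For instance, at w6:
  At w6: \Box (\Diamond p \lor r) is true, \neg \Diamond p is false, so \Box (\Diamond p \lor r) \land \neg \Diamond p is false.
    At w6: \Box (\Diamond p \lor r) requires \Diamond p \lor r at every successor {w1, w5}.
      At w1: \Diamond p \lor r is true.
      At w5: \Diamond p \lor r is true.
    So \Box (\Diamond p \lor r) is true at w6.
    At w6: \Diamond p is true, so \neg \Diamond p is false.
      At w6: \Diamond p requires p at some successor in {w1, w5}.
        p holds at w1, so \Diamond p is true at w6.
Satisfying worlds: {w1, w4}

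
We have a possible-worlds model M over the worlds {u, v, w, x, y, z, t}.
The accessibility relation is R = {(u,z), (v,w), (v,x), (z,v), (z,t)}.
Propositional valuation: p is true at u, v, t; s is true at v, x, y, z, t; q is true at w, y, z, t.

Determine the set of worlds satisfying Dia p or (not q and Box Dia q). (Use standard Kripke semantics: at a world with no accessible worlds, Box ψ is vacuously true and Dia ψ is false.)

u, x, z

Let φ = Dia p or (not q and Box Dia q). Evaluate φ at each world:
  u (successors {z}): φ is true.
  v (successors {w, x}): φ is false.
  w (successors ∅): φ is false.
  x (successors ∅): φ is true.
  y (successors ∅): φ is false.
  z (successors {v, t}): φ is true.
  t (successors ∅): φ is false.
For instance, at u:
  At u: Dia p is false, not q and Box Dia q is true, so Dia p or (not q and Box Dia q) is true.
    At u: Dia p requires p at some successor in {z}.
      At z: p is false.
    So Dia p is false at u.
    At u: not q is true, Box Dia q is true, so not q and Box Dia q is true.
      At u: Box Dia q requires Dia q at every successor {z}.
        At z: Dia q is true.
      So Box Dia q is true at u.
Satisfying worlds: {u, x, z}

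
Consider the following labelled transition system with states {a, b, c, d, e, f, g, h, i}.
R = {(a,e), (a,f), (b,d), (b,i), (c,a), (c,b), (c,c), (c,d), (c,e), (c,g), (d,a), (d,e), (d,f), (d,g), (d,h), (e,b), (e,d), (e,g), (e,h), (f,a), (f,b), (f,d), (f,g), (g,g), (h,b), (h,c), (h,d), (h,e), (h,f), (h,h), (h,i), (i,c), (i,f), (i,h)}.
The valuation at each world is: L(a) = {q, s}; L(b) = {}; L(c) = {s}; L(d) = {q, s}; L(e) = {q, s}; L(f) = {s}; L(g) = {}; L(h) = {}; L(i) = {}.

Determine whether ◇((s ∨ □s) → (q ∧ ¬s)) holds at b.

Yes

At b: ◇((s ∨ □s) → (q ∧ ¬s)) requires (s ∨ □s) → (q ∧ ¬s) at some successor in {d, i}.
  (s ∨ □s) → (q ∧ ¬s) holds at i, so ◇((s ∨ □s) → (q ∧ ¬s)) is true at b.
    At i: s ∨ □s is false, q ∧ ¬s is false, so (s ∨ □s) → (q ∧ ¬s) is true.
      At i: s is false, □s is false, so s ∨ □s is false.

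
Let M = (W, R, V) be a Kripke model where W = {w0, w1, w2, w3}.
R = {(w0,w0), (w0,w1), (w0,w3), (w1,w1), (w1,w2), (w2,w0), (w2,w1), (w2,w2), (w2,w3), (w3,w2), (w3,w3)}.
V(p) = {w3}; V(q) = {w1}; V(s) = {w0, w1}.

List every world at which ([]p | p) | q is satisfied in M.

Recall that []ψ holds at a world iff ψ holds at every accessible world, and <>ψ holds iff ψ holds at some accessible world.
Let φ = ([]p | p) | q. Evaluate φ at each world:
  w0 (successors {w0, w1, w3}): φ is false.
  w1 (successors {w1, w2}): φ is true.
  w2 (successors {w0, w1, w2, w3}): φ is false.
  w3 (successors {w2, w3}): φ is true.
For instance, at w2:
  At w2: []p | p is false, q is false, so ([]p | p) | q is false.
    At w2: []p is false, p is false, so []p | p is false.
      At w2: []p requires p at every successor {w0, w1, w2, w3}.
        p fails at w0, so []p is false at w2.
Satisfying worlds: {w1, w3}

w1, w3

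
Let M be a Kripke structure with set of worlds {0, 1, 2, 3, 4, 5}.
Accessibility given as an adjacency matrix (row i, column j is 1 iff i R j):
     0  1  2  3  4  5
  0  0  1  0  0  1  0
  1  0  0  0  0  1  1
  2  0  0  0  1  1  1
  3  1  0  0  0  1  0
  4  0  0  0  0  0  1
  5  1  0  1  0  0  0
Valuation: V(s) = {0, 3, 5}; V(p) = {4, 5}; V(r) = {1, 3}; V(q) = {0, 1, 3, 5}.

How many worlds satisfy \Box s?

Let φ = \Box s. Evaluate φ at each world:
  0 (successors {1, 4}): φ is false.
  1 (successors {4, 5}): φ is false.
  2 (successors {3, 4, 5}): φ is false.
  3 (successors {0, 4}): φ is false.
  4 (successors {5}): φ is true.
  5 (successors {0, 2}): φ is false.
For instance, at 1:
  At 1: \Box s requires s at every successor {4, 5}.
    s fails at 4, so \Box s is false at 1.
Satisfying worlds: {4}

1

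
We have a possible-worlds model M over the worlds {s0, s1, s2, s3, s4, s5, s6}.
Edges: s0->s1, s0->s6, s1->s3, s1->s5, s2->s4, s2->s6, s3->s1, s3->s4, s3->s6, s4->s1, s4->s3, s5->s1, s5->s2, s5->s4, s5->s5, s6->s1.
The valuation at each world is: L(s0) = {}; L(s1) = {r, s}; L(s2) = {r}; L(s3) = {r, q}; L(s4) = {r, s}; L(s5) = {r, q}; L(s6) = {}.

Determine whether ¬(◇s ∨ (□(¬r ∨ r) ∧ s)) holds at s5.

Recall that □ψ holds at a world iff ψ holds at every accessible world, and ◇ψ holds iff ψ holds at some accessible world.
At s5: ◇s ∨ (□(¬r ∨ r) ∧ s) is true, so ¬(◇s ∨ (□(¬r ∨ r) ∧ s)) is false.
  At s5: ◇s is true, □(¬r ∨ r) ∧ s is false, so ◇s ∨ (□(¬r ∨ r) ∧ s) is true.
    At s5: ◇s requires s at some successor in {s1, s2, s4, s5}.
      s holds at s1, so ◇s is true at s5.
    At s5: □(¬r ∨ r) is true, s is false, so □(¬r ∨ r) ∧ s is false.
      At s5: □(¬r ∨ r) requires ¬r ∨ r at every successor {s1, s2, s4, s5}.
        At s1: ¬r ∨ r is true.
        At s2: ¬r ∨ r is true.
        At s4: ¬r ∨ r is true.
        At s5: ¬r ∨ r is true.
      So □(¬r ∨ r) is true at s5.

No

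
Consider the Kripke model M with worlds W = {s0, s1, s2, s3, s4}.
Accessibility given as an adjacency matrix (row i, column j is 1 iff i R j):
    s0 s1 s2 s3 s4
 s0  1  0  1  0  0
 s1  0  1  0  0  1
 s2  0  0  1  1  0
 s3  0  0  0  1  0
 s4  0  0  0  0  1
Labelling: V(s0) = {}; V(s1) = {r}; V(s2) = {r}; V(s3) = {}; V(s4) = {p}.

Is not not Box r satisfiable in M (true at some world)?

No

Let φ = not not Box r. Evaluate φ at each world:
  s0 (successors {s0, s2}): φ is false.
  s1 (successors {s1, s4}): φ is false.
  s2 (successors {s2, s3}): φ is false.
  s3 (successors {s3}): φ is false.
  s4 (successors {s4}): φ is false.
For instance, at s4:
  At s4: not Box r is true, so not not Box r is false.
    At s4: Box r is false, so not Box r is true.
      At s4: Box r requires r at every successor {s4}.
        r fails at s4, so Box r is false at s4.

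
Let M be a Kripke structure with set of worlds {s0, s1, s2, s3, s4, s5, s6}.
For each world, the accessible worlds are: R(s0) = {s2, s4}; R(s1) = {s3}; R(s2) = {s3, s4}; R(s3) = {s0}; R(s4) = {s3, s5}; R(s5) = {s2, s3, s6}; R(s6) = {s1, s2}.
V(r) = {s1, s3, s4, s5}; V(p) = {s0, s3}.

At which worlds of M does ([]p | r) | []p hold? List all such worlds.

s1, s3, s4, s5

Let φ = ([]p | r) | []p. Evaluate φ at each world:
  s0 (successors {s2, s4}): φ is false.
  s1 (successors {s3}): φ is true.
  s2 (successors {s3, s4}): φ is false.
  s3 (successors {s0}): φ is true.
  s4 (successors {s3, s5}): φ is true.
  s5 (successors {s2, s3, s6}): φ is true.
  s6 (successors {s1, s2}): φ is false.
For instance, at s4:
  At s4: []p | r is true, []p is false, so ([]p | r) | []p is true.
    At s4: []p is false, r is true, so []p | r is true.
      At s4: []p requires p at every successor {s3, s5}.
        p fails at s5, so []p is false at s4.
    At s4: []p requires p at every successor {s3, s5}.
      p fails at s5, so []p is false at s4.
Satisfying worlds: {s1, s3, s4, s5}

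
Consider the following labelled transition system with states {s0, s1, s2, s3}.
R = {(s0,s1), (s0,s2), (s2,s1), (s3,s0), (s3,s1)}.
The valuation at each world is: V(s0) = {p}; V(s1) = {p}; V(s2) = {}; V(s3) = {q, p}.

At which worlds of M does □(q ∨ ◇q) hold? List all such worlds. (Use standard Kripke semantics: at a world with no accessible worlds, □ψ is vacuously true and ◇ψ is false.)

Let φ = □(q ∨ ◇q). Evaluate φ at each world:
  s0 (successors {s1, s2}): φ is false.
  s1 (successors ∅): φ is true.
  s2 (successors {s1}): φ is false.
  s3 (successors {s0, s1}): φ is false.
For instance, at s0:
  At s0: □(q ∨ ◇q) requires q ∨ ◇q at every successor {s1, s2}.
    q ∨ ◇q fails at s1, so □(q ∨ ◇q) is false at s0.
      At s1: q is false, ◇q is false, so q ∨ ◇q is false.
Satisfying worlds: {s1}

s1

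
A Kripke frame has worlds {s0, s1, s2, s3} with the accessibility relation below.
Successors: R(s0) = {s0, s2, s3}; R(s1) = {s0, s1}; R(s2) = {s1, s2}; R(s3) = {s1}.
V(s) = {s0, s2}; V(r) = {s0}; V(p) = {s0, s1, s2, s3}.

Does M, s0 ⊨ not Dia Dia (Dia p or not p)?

At s0: Dia Dia (Dia p or not p) is true, so not Dia Dia (Dia p or not p) is false.
  At s0: Dia Dia (Dia p or not p) requires Dia (Dia p or not p) at some successor in {s0, s2, s3}.
    Dia (Dia p or not p) holds at s0, so Dia Dia (Dia p or not p) is true at s0.
      At s0: Dia (Dia p or not p) requires Dia p or not p at some successor in {s0, s2, s3}.
        Dia p or not p holds at s0, so Dia (Dia p or not p) is true at s0.

No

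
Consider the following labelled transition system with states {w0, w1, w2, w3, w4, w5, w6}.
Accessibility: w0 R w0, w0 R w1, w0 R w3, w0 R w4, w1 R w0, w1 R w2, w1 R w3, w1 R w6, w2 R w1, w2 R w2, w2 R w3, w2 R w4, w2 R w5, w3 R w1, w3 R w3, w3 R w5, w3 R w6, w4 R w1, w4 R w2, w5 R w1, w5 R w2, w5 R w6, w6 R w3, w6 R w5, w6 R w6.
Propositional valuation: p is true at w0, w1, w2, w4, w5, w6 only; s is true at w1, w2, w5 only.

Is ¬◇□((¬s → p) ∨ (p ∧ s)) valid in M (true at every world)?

Recall that □ψ holds at a world iff ψ holds at every accessible world, and ◇ψ holds iff ψ holds at some accessible world.
Let φ = ¬◇□((¬s → p) ∨ (p ∧ s)). Evaluate φ at each world:
  w0 (successors {w0, w1, w3, w4}): φ is false.
  w1 (successors {w0, w2, w3, w6}): φ is true.
  w2 (successors {w1, w2, w3, w4, w5}): φ is false.
  w3 (successors {w1, w3, w5, w6}): φ is false.
  w4 (successors {w1, w2}): φ is true.
  w5 (successors {w1, w2, w6}): φ is true.
  w6 (successors {w3, w5, w6}): φ is false.
Detail at w0 (counterexample):
  At w0: ◇□((¬s → p) ∨ (p ∧ s)) is true, so ¬◇□((¬s → p) ∨ (p ∧ s)) is false.
    At w0: ◇□((¬s → p) ∨ (p ∧ s)) requires □((¬s → p) ∨ (p ∧ s)) at some successor in {w0, w1, w3, w4}.
      □((¬s → p) ∨ (p ∧ s)) holds at w4, so ◇□((¬s → p) ∨ (p ∧ s)) is true at w0.

No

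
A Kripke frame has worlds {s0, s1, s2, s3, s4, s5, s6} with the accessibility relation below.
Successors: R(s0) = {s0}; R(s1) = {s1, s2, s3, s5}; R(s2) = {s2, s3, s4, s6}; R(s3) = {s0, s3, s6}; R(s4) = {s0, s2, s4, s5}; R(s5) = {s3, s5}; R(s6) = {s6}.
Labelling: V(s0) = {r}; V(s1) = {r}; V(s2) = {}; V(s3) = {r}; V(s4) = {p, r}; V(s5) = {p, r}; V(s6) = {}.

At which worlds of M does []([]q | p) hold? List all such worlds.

none

Recall that []ψ holds at a world iff ψ holds at every accessible world, and <>ψ holds iff ψ holds at some accessible world.
Let φ = []([]q | p). Evaluate φ at each world:
  s0 (successors {s0}): φ is false.
  s1 (successors {s1, s2, s3, s5}): φ is false.
  s2 (successors {s2, s3, s4, s6}): φ is false.
  s3 (successors {s0, s3, s6}): φ is false.
  s4 (successors {s0, s2, s4, s5}): φ is false.
  s5 (successors {s3, s5}): φ is false.
  s6 (successors {s6}): φ is false.
For instance, at s1:
  At s1: []([]q | p) requires []q | p at every successor {s1, s2, s3, s5}.
    []q | p fails at s1, so []([]q | p) is false at s1.
      At s1: []q is false, p is false, so []q | p is false.
Satisfying worlds: none.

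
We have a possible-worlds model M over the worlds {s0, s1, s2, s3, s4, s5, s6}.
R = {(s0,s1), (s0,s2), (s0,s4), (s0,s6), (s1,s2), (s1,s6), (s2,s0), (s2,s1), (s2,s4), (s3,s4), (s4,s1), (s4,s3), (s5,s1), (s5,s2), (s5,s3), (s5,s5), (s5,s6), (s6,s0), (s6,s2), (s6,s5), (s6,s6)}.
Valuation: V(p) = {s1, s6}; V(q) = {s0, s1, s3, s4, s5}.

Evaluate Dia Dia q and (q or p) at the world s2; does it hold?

At s2: Dia Dia q is true, q or p is false, so Dia Dia q and (q or p) is false.
  At s2: Dia Dia q requires Dia q at some successor in {s0, s1, s4}.
    Dia q holds at s0, so Dia Dia q is true at s2.
      At s0: Dia q requires q at some successor in {s1, s2, s4, s6}.
        q holds at s1, so Dia q is true at s0.

No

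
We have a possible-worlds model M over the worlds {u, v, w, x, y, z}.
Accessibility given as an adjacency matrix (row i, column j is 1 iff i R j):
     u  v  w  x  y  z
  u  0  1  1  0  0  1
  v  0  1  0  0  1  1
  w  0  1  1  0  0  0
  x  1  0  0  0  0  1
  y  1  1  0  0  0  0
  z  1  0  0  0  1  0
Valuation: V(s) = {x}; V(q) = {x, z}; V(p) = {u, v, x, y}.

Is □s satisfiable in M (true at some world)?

Let φ = □s. Evaluate φ at each world:
  u (successors {v, w, z}): φ is false.
  v (successors {v, y, z}): φ is false.
  w (successors {v, w}): φ is false.
  x (successors {u, z}): φ is false.
  y (successors {u, v}): φ is false.
  z (successors {u, y}): φ is false.
For instance, at x:
  At x: □s requires s at every successor {u, z}.
    s fails at u, so □s is false at x.

No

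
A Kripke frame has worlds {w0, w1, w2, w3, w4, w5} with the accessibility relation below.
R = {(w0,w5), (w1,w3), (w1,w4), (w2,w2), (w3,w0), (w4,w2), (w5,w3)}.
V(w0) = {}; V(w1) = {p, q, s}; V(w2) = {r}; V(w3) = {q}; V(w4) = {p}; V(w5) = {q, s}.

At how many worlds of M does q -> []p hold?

Let φ = q -> []p. Evaluate φ at each world:
  w0 (successors {w5}): φ is true.
  w1 (successors {w3, w4}): φ is false.
  w2 (successors {w2}): φ is true.
  w3 (successors {w0}): φ is false.
  w4 (successors {w2}): φ is true.
  w5 (successors {w3}): φ is false.
For instance, at w5:
  At w5: q is true, []p is false, so q -> []p is false.
    At w5: []p requires p at every successor {w3}.
      p fails at w3, so []p is false at w5.
Satisfying worlds: {w0, w2, w4}

3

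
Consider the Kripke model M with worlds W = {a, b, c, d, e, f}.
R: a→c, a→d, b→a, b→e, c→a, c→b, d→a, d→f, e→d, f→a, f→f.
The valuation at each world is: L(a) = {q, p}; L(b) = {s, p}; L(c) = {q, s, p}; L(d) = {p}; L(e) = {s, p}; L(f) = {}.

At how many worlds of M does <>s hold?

Let φ = <>s. Evaluate φ at each world:
  a (successors {c, d}): φ is true.
  b (successors {a, e}): φ is true.
  c (successors {a, b}): φ is true.
  d (successors {a, f}): φ is false.
  e (successors {d}): φ is false.
  f (successors {a, f}): φ is false.
For instance, at a:
  At a: <>s requires s at some successor in {c, d}.
    s holds at c, so <>s is true at a.
Satisfying worlds: {a, b, c}

3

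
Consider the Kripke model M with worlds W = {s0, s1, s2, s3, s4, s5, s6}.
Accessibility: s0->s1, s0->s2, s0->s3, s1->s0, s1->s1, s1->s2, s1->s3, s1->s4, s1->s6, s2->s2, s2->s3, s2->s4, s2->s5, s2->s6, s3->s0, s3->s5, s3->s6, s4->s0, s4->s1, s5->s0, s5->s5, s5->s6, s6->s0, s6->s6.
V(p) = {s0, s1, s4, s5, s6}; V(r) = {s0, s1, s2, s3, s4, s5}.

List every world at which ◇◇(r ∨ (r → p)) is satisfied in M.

s0, s1, s2, s3, s4, s5, s6

Let φ = ◇◇(r ∨ (r → p)). Evaluate φ at each world:
  s0 (successors {s1, s2, s3}): φ is true.
  s1 (successors {s0, s1, s2, s3, s4, s6}): φ is true.
  s2 (successors {s2, s3, s4, s5, s6}): φ is true.
  s3 (successors {s0, s5, s6}): φ is true.
  s4 (successors {s0, s1}): φ is true.
  s5 (successors {s0, s5, s6}): φ is true.
  s6 (successors {s0, s6}): φ is true.
For instance, at s1:
  At s1: ◇◇(r ∨ (r → p)) requires ◇(r ∨ (r → p)) at some successor in {s0, s1, s2, s3, s4, s6}.
    ◇(r ∨ (r → p)) holds at s0, so ◇◇(r ∨ (r → p)) is true at s1.
      At s0: ◇(r ∨ (r → p)) requires r ∨ (r → p) at some successor in {s1, s2, s3}.
        r ∨ (r → p) holds at s1, so ◇(r ∨ (r → p)) is true at s0.
Satisfying worlds: {s0, s1, s2, s3, s4, s5, s6}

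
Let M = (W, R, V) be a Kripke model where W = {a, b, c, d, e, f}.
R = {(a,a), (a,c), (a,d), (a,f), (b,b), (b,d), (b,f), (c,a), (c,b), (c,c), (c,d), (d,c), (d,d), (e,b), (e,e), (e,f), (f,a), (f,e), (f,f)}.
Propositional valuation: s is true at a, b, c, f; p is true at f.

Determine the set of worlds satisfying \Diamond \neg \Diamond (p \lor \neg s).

Recall that \Diamond ψ holds at a world iff ψ holds at some accessible world.
Let φ = \Diamond \neg \Diamond (p \lor \neg s). Evaluate φ at each world:
  a (successors {a, c, d, f}): φ is false.
  b (successors {b, d, f}): φ is false.
  c (successors {a, b, c, d}): φ is false.
  d (successors {c, d}): φ is false.
  e (successors {b, e, f}): φ is false.
  f (successors {a, e, f}): φ is false.
For instance, at f:
  At f: \Diamond \neg \Diamond (p \lor \neg s) requires \neg \Diamond (p \lor \neg s) at some successor in {a, e, f}.
    At a: \neg \Diamond (p \lor \neg s) is false.
    At e: \neg \Diamond (p \lor \neg s) is false.
    At f: \neg \Diamond (p \lor \neg s) is false.
  So \Diamond \neg \Diamond (p \lor \neg s) is false at f.
Satisfying worlds: none.

none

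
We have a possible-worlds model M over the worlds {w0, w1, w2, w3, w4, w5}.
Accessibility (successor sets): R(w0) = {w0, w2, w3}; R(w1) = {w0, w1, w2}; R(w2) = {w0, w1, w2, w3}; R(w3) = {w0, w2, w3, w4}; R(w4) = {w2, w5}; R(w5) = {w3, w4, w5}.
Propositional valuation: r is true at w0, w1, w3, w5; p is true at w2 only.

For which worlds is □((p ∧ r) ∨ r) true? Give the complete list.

Let φ = □((p ∧ r) ∨ r). Evaluate φ at each world:
  w0 (successors {w0, w2, w3}): φ is false.
  w1 (successors {w0, w1, w2}): φ is false.
  w2 (successors {w0, w1, w2, w3}): φ is false.
  w3 (successors {w0, w2, w3, w4}): φ is false.
  w4 (successors {w2, w5}): φ is false.
  w5 (successors {w3, w4, w5}): φ is false.
For instance, at w2:
  At w2: □((p ∧ r) ∨ r) requires (p ∧ r) ∨ r at every successor {w0, w1, w2, w3}.
    (p ∧ r) ∨ r fails at w2, so □((p ∧ r) ∨ r) is false at w2.
Satisfying worlds: none.

none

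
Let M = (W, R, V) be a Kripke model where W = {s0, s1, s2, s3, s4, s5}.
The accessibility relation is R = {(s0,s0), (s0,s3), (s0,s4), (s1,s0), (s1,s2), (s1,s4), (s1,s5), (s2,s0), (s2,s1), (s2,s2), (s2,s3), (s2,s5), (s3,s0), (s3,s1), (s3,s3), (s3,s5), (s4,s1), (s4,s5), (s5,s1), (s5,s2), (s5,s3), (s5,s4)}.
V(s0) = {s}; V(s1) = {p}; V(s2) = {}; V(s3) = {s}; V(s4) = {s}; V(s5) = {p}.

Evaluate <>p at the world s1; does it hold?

At s1: <>p requires p at some successor in {s0, s2, s4, s5}.
  p holds at s5, so <>p is true at s1.

Yes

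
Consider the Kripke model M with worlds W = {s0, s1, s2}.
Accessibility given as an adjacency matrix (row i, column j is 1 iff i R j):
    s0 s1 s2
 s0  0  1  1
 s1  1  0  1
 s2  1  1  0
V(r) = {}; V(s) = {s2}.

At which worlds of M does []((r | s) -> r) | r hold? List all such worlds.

s2

Recall that []ψ holds at a world iff ψ holds at every accessible world, and <>ψ holds iff ψ holds at some accessible world.
Let φ = []((r | s) -> r) | r. Evaluate φ at each world:
  s0 (successors {s1, s2}): φ is false.
  s1 (successors {s0, s2}): φ is false.
  s2 (successors {s0, s1}): φ is true.
For instance, at s0:
  At s0: []((r | s) -> r) is false, r is false, so []((r | s) -> r) | r is false.
    At s0: []((r | s) -> r) requires (r | s) -> r at every successor {s1, s2}.
      (r | s) -> r fails at s2, so []((r | s) -> r) is false at s0.
Satisfying worlds: {s2}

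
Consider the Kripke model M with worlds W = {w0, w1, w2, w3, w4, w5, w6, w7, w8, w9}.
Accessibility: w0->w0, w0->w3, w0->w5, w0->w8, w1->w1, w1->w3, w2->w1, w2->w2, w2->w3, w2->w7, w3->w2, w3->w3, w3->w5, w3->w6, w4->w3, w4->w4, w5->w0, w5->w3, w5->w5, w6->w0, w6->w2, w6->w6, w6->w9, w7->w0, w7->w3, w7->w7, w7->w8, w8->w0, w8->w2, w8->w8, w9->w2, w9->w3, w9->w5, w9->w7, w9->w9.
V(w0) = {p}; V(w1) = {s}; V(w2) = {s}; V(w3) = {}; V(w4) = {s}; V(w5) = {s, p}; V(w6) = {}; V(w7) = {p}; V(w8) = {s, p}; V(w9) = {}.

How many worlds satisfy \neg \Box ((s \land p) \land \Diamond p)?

Recall that \Box ψ holds at a world iff ψ holds at every accessible world, and \Diamond ψ holds iff ψ holds at some accessible world.
Let φ = \neg \Box ((s \land p) \land \Diamond p). Evaluate φ at each world:
  w0 (successors {w0, w3, w5, w8}): φ is true.
  w1 (successors {w1, w3}): φ is true.
  w2 (successors {w1, w2, w3, w7}): φ is true.
  w3 (successors {w2, w3, w5, w6}): φ is true.
  w4 (successors {w3, w4}): φ is true.
  w5 (successors {w0, w3, w5}): φ is true.
  w6 (successors {w0, w2, w6, w9}): φ is true.
  w7 (successors {w0, w3, w7, w8}): φ is true.
  w8 (successors {w0, w2, w8}): φ is true.
  w9 (successors {w2, w3, w5, w7, w9}): φ is true.
For instance, at w5:
  At w5: \Box ((s \land p) \land \Diamond p) is false, so \neg \Box ((s \land p) \land \Diamond p) is true.
    At w5: \Box ((s \land p) \land \Diamond p) requires (s \land p) \land \Diamond p at every successor {w0, w3, w5}.
      (s \land p) \land \Diamond p fails at w0, so \Box ((s \land p) \land \Diamond p) is false at w5.
Satisfying worlds: {w0, w1, w2, w3, w4, w5, w6, w7, w8, w9}

10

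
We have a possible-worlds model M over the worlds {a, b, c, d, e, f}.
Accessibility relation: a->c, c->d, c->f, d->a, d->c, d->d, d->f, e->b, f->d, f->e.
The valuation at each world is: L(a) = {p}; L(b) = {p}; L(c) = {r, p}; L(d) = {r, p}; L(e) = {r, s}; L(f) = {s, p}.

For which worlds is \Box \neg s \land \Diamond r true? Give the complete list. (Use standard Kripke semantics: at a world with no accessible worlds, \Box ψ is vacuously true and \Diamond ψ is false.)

a

Let φ = \Box \neg s \land \Diamond r. Evaluate φ at each world:
  a (successors {c}): φ is true.
  b (successors ∅): φ is false.
  c (successors {d, f}): φ is false.
  d (successors {a, c, d, f}): φ is false.
  e (successors {b}): φ is false.
  f (successors {d, e}): φ is false.
For instance, at e:
  At e: \Box \neg s is true, \Diamond r is false, so \Box \neg s \land \Diamond r is false.
    At e: \Box \neg s requires \neg s at every successor {b}.
      At b: \neg s is true.
    So \Box \neg s is true at e.
    At e: \Diamond r requires r at some successor in {b}.
      At b: r is false.
    So \Diamond r is false at e.
Satisfying worlds: {a}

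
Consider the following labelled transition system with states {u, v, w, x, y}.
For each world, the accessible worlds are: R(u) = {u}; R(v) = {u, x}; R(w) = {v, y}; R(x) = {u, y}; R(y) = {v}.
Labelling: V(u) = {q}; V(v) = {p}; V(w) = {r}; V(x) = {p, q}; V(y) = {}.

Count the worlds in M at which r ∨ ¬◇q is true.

Recall that ◇ψ holds at a world iff ψ holds at some accessible world.
Let φ = r ∨ ¬◇q. Evaluate φ at each world:
  u (successors {u}): φ is false.
  v (successors {u, x}): φ is false.
  w (successors {v, y}): φ is true.
  x (successors {u, y}): φ is false.
  y (successors {v}): φ is true.
For instance, at v:
  At v: r is false, ¬◇q is false, so r ∨ ¬◇q is false.
    At v: ◇q is true, so ¬◇q is false.
      At v: ◇q requires q at some successor in {u, x}.
        q holds at u, so ◇q is true at v.
Satisfying worlds: {w, y}

2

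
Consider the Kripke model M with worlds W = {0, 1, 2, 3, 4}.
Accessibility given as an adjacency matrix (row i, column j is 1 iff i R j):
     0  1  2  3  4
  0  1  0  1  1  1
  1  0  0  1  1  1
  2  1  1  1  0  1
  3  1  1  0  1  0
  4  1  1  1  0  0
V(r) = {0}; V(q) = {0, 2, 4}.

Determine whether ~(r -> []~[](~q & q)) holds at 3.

No

At 3: r -> []~[](~q & q) is true, so ~(r -> []~[](~q & q)) is false.
  At 3: r is false, []~[](~q & q) is true, so r -> []~[](~q & q) is true.
    At 3: []~[](~q & q) requires ~[](~q & q) at every successor {0, 1, 3}.
      At 0: ~[](~q & q) is true.
      At 1: ~[](~q & q) is true.
      At 3: ~[](~q & q) is true.
    So []~[](~q & q) is true at 3.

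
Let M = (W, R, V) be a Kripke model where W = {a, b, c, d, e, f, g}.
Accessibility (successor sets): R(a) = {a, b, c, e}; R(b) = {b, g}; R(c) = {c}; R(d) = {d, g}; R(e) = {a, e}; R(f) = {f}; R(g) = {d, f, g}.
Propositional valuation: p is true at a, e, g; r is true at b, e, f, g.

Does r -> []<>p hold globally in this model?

No

Let φ = r -> []<>p. Evaluate φ at each world:
  a (successors {a, b, c, e}): φ is true.
  b (successors {b, g}): φ is true.
  c (successors {c}): φ is true.
  d (successors {d, g}): φ is true.
  e (successors {a, e}): φ is true.
  f (successors {f}): φ is false.
  g (successors {d, f, g}): φ is false.
Detail at f (counterexample):
  At f: r is true, []<>p is false, so r -> []<>p is false.
    At f: []<>p requires <>p at every successor {f}.
      <>p fails at f, so []<>p is false at f.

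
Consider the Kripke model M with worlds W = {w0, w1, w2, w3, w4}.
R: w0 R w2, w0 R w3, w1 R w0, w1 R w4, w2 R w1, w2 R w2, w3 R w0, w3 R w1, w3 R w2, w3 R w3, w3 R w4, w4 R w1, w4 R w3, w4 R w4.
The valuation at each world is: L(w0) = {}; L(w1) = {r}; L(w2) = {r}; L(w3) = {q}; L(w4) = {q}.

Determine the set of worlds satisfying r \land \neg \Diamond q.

w2

Let φ = r \land \neg \Diamond q. Evaluate φ at each world:
  w0 (successors {w2, w3}): φ is false.
  w1 (successors {w0, w4}): φ is false.
  w2 (successors {w1, w2}): φ is true.
  w3 (successors {w0, w1, w2, w3, w4}): φ is false.
  w4 (successors {w1, w3, w4}): φ is false.
For instance, at w1:
  At w1: r is true, \neg \Diamond q is false, so r \land \neg \Diamond q is false.
    At w1: \Diamond q is true, so \neg \Diamond q is false.
      At w1: \Diamond q requires q at some successor in {w0, w4}.
        q holds at w4, so \Diamond q is true at w1.
Satisfying worlds: {w2}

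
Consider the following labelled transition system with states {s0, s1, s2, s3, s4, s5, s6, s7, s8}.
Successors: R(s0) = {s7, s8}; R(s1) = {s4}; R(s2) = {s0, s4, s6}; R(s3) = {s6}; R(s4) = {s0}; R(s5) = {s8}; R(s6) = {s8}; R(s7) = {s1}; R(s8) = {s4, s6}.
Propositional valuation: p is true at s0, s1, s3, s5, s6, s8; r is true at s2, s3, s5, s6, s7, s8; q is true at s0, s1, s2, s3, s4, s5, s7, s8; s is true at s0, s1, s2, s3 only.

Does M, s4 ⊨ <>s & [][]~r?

No

At s4: <>s is true, [][]~r is false, so <>s & [][]~r is false.
  At s4: <>s requires s at some successor in {s0}.
    s holds at s0, so <>s is true at s4.
  At s4: [][]~r requires []~r at every successor {s0}.
    []~r fails at s0, so [][]~r is false at s4.
      At s0: []~r requires ~r at every successor {s7, s8}.
        ~r fails at s7, so []~r is false at s0.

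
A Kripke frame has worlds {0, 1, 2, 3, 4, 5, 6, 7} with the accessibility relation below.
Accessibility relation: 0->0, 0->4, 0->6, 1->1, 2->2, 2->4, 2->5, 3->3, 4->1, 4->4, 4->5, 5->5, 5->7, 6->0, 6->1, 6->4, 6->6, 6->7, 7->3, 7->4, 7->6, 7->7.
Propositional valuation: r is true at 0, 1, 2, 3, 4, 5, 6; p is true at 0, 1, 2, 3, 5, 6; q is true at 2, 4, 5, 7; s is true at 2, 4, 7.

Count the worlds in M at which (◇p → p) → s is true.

3

Let φ = (◇p → p) → s. Evaluate φ at each world:
  0 (successors {0, 4, 6}): φ is false.
  1 (successors {1}): φ is false.
  2 (successors {2, 4, 5}): φ is true.
  3 (successors {3}): φ is false.
  4 (successors {1, 4, 5}): φ is true.
  5 (successors {5, 7}): φ is false.
  6 (successors {0, 1, 4, 6, 7}): φ is false.
  7 (successors {3, 4, 6, 7}): φ is true.
For instance, at 1:
  At 1: ◇p → p is true, s is false, so (◇p → p) → s is false.
    At 1: ◇p is true, p is true, so ◇p → p is true.
      At 1: ◇p requires p at some successor in {1}.
        p holds at 1, so ◇p is true at 1.
Satisfying worlds: {2, 4, 7}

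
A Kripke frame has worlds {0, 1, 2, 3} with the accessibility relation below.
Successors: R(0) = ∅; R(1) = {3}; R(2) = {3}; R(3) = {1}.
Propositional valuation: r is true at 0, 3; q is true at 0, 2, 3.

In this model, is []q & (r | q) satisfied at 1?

No

At 1: []q is true, r | q is false, so []q & (r | q) is false.
  At 1: []q requires q at every successor {3}.
    At 3: q is true.
  So []q is true at 1.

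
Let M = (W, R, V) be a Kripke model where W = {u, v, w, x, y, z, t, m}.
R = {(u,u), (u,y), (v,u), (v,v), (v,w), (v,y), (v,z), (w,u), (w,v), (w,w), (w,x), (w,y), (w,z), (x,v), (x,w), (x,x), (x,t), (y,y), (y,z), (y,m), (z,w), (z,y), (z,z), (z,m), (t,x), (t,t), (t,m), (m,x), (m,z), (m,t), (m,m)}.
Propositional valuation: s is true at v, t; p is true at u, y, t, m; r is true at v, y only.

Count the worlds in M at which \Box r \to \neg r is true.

Let φ = \Box r \to \neg r. Evaluate φ at each world:
  u (successors {u, y}): φ is true.
  v (successors {u, v, w, y, z}): φ is true.
  w (successors {u, v, w, x, y, z}): φ is true.
  x (successors {v, w, x, t}): φ is true.
  y (successors {y, z, m}): φ is true.
  z (successors {w, y, z, m}): φ is true.
  t (successors {x, t, m}): φ is true.
  m (successors {x, z, t, m}): φ is true.
For instance, at m:
  At m: \Box r is false, \neg r is true, so \Box r \to \neg r is true.
    At m: \Box r requires r at every successor {x, z, t, m}.
      r fails at x, so \Box r is false at m.
Satisfying worlds: {u, v, w, x, y, z, t, m}

8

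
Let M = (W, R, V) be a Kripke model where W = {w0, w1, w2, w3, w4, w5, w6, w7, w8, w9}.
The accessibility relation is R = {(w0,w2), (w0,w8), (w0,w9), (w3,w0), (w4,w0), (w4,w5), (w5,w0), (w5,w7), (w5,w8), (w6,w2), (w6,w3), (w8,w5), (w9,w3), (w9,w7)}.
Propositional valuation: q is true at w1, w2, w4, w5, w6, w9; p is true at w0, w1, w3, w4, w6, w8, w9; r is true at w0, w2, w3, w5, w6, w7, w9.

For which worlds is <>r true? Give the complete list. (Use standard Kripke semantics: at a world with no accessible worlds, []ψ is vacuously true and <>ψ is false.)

w0, w3, w4, w5, w6, w8, w9

Let φ = <>r. Evaluate φ at each world:
  w0 (successors {w2, w8, w9}): φ is true.
  w1 (successors ∅): φ is false.
  w2 (successors ∅): φ is false.
  w3 (successors {w0}): φ is true.
  w4 (successors {w0, w5}): φ is true.
  w5 (successors {w0, w7, w8}): φ is true.
  w6 (successors {w2, w3}): φ is true.
  w7 (successors ∅): φ is false.
  w8 (successors {w5}): φ is true.
  w9 (successors {w3, w7}): φ is true.
For instance, at w9:
  At w9: <>r requires r at some successor in {w3, w7}.
    r holds at w3, so <>r is true at w9.
Satisfying worlds: {w0, w3, w4, w5, w6, w8, w9}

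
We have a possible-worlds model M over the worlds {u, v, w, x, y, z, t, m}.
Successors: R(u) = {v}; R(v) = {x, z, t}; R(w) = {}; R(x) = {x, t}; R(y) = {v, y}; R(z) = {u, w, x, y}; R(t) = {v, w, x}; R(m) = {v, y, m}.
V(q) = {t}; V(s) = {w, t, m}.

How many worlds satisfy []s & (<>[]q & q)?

0

Let φ = []s & (<>[]q & q). Evaluate φ at each world:
  u (successors {v}): φ is false.
  v (successors {x, z, t}): φ is false.
  w (successors ∅): φ is false.
  x (successors {x, t}): φ is false.
  y (successors {v, y}): φ is false.
  z (successors {u, w, x, y}): φ is false.
  t (successors {v, w, x}): φ is false.
  m (successors {v, y, m}): φ is false.
For instance, at m:
  At m: []s is false, <>[]q & q is false, so []s & (<>[]q & q) is false.
    At m: []s requires s at every successor {v, y, m}.
      s fails at v, so []s is false at m.
    At m: <>[]q is false, q is false, so <>[]q & q is false.
      At m: <>[]q requires []q at some successor in {v, y, m}.
        At v: []q is false.
        At y: []q is false.
        At m: []q is false.
      So <>[]q is false at m.
Satisfying worlds: none.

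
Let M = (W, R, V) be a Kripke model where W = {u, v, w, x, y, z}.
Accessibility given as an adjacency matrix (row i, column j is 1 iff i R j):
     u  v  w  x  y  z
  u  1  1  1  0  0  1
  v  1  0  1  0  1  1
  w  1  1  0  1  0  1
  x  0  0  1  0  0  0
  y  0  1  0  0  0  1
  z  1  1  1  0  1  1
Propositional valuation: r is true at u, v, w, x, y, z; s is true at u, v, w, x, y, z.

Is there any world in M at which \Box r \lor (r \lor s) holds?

Let φ = \Box r \lor (r \lor s). Evaluate φ at each world:
  u (successors {u, v, w, z}): φ is true.
  v (successors {u, w, y, z}): φ is true.
  w (successors {u, v, x, z}): φ is true.
  x (successors {w}): φ is true.
  y (successors {v, z}): φ is true.
  z (successors {u, v, w, y, z}): φ is true.
Detail at u (witness):
  At u: \Box r is true, r \lor s is true, so \Box r \lor (r \lor s) is true.
    At u: \Box r requires r at every successor {u, v, w, z}.
      At u: r is true.
      At v: r is true.
      At w: r is true.
      At z: r is true.
    So \Box r is true at u.

Yes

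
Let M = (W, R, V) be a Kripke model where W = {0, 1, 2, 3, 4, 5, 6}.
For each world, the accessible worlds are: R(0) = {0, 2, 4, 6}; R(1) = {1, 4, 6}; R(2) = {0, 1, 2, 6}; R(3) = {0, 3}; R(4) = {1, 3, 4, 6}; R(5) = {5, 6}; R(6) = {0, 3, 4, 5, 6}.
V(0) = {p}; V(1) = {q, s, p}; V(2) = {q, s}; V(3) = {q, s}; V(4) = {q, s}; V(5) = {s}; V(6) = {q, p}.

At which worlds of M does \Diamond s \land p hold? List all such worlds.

Let φ = \Diamond s \land p. Evaluate φ at each world:
  0 (successors {0, 2, 4, 6}): φ is true.
  1 (successors {1, 4, 6}): φ is true.
  2 (successors {0, 1, 2, 6}): φ is false.
  3 (successors {0, 3}): φ is false.
  4 (successors {1, 3, 4, 6}): φ is false.
  5 (successors {5, 6}): φ is false.
  6 (successors {0, 3, 4, 5, 6}): φ is true.
For instance, at 0:
  At 0: \Diamond s is true, p is true, so \Diamond s \land p is true.
    At 0: \Diamond s requires s at some successor in {0, 2, 4, 6}.
      s holds at 2, so \Diamond s is true at 0.
Satisfying worlds: {0, 1, 6}

0, 1, 6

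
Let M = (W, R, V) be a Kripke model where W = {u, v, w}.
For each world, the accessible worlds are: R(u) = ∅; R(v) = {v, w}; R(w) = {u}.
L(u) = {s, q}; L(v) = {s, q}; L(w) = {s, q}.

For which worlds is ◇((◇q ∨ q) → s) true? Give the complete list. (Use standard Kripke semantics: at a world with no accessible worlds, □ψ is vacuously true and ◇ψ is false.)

Let φ = ◇((◇q ∨ q) → s). Evaluate φ at each world:
  u (successors ∅): φ is false.
  v (successors {v, w}): φ is true.
  w (successors {u}): φ is true.
For instance, at v:
  At v: ◇((◇q ∨ q) → s) requires (◇q ∨ q) → s at some successor in {v, w}.
    (◇q ∨ q) → s holds at v, so ◇((◇q ∨ q) → s) is true at v.
      At v: ◇q ∨ q is true, s is true, so (◇q ∨ q) → s is true.
Satisfying worlds: {v, w}

v, w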